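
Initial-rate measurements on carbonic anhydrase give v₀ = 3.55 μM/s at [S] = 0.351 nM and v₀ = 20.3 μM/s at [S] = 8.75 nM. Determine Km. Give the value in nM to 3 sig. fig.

2.15 nM

In reciprocal form, 1/v = (Km/Vmax)·(1/[S]) + 1/Vmax. The two points give (1/[S], 1/v) = (2.849, 0.2817) and (0.1143, 0.04926).
Slope = (0.2817 − 0.04926)/(2.849 − 0.1143) = 0.08499; intercept = 0.2817 − 0.08499×2.849 = 0.03955.
Vmax = 1/intercept = 25.3 μM/s; Km = slope × Vmax = 0.08499 × 25.3 = 2.15 nM.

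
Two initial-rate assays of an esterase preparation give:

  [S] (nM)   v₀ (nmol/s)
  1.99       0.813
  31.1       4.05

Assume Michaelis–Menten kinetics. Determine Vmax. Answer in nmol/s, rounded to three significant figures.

From v = Vmax[S]/(Km+[S]), each point gives Vmax = v(Km+[S])/[S].
Equating: 0.813(Km+1.99)/1.99 = 4.05(Km+31.1)/31.1.
0.4085·Km + 0.813 = 0.1302·Km + 4.05, so (0.4085 − 0.1302)·Km = 4.05 − 0.813.
Km = 3.237/0.2783 = 11.6 nM; then Vmax = 0.813(11.6+1.99)/1.99 = 5.56 nmol/s.

5.56 nmol/s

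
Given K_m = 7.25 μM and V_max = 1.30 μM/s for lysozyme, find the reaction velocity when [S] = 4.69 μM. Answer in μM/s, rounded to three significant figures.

0.511 μM/s

[S]/(Km+[S]) = 4.69/11.94 = 0.3928, the fractional saturation.
v = 0.3928 × Vmax = 0.3928 × 1.30 = 0.511 μM/s.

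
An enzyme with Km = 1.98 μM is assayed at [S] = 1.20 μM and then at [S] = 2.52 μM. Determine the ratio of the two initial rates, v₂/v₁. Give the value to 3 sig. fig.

1.48

Since Vmax cancels, v₂/v₁ = [S]₂(Km+[S]₁) / [S]₁(Km+[S]₂).
= 2.52×(1.98+1.20) / (1.20×(1.98+2.52)) = 8.014/5.400 = 1.48.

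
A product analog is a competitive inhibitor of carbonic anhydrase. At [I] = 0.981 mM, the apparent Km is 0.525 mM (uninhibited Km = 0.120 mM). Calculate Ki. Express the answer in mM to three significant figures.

Competitive: Km,app = α·Km with α = 1 + [I]/Ki.
α = Km,app/Km = 0.525/0.120 = 4.375.
Since α = 1 + [I]/Ki, [I]/Ki = 4.375 − 1 = 3.375 and Ki = 0.981/3.375 = 0.291 mM.

0.291 mM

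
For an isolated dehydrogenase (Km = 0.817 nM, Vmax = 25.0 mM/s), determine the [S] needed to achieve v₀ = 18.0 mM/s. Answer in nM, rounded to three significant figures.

Rearranging v = Vmax[S]/(Km+[S]) gives [S] = Km·v/(Vmax − v).
[S] = 0.817 × 18.0 / (25.0 − 18.0) = 14.71/7.000 = 2.10 nM.

2.10 nM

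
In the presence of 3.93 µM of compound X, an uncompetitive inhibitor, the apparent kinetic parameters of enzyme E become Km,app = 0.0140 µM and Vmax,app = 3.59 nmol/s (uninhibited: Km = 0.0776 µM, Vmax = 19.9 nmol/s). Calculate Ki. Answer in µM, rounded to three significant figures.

0.865 µM

Uncompetitive: Vmax,app = Vmax/α (and Km,app = Km/α) with α = 1 + [I]/Ki.
α = Vmax/Vmax,app = 19.9/3.59 = 5.543.
Ki = [I]/(α − 1) = 3.93/4.543 = 0.865 µM.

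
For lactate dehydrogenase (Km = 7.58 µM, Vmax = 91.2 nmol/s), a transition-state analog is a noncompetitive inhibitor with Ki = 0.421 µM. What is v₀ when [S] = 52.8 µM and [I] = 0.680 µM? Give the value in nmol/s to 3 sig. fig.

30.5 nmol/s

α = 1 + [I]/Ki = 1 + 0.680/0.421 = 2.615.
For a noncompetitive inhibitor, Vmax is reduced to Vmax/α while Km is unchanged: Km,app = 7.58 µM, Vmax,app = 34.9 nmol/s.
v = Vmax,app·[S]/(Km,app + [S]) = 34.9 × 52.8/(7.58 + 52.8) = 30.5 nmol/s.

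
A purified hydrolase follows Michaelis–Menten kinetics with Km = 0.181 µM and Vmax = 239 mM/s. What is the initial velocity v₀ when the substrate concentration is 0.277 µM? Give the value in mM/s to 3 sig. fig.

145 mM/s

[S]/(Km+[S]) = 0.277/0.4580 = 0.6048, the fractional saturation.
v = 0.6048 × Vmax = 0.6048 × 239 = 145 mM/s.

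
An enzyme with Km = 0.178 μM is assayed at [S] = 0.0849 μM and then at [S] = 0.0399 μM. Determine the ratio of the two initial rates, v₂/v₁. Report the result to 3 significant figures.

0.567

The fractional saturations are [S]/(Km+[S]) = 0.0849/0.2629 = 0.3229 and 0.0399/0.2179 = 0.1831.
v₂/v₁ is just their ratio: 0.1831/0.3229 = 0.567.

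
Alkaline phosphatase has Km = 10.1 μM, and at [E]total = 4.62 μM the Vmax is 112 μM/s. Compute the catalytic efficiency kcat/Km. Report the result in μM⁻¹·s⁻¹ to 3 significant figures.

kcat = Vmax/[E]total = 112/4.62 = 24.2 s⁻¹.
kcat/Km = 24.2/10.1 = 2.40 μM⁻¹·s⁻¹.

2.40 μM⁻¹·s⁻¹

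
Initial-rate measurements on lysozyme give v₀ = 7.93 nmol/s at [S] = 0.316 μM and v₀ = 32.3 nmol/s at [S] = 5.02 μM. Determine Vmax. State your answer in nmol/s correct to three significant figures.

40.7 nmol/s

In reciprocal form, 1/v = (Km/Vmax)·(1/[S]) + 1/Vmax. The two points give (1/[S], 1/v) = (3.165, 0.1261) and (0.1992, 0.03096).
Slope = (0.1261 − 0.03096)/(3.165 − 0.1992) = 0.03209; intercept = 0.1261 − 0.03209×3.165 = 0.02457.
Vmax = 1/intercept = 40.7 nmol/s; Km = slope × Vmax = 0.03209 × 40.7 = 1.31 μM.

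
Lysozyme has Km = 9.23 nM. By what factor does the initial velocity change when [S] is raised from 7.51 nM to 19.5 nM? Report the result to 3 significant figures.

1.51

The fractional saturations are [S]/(Km+[S]) = 7.51/16.74 = 0.4486 and 19.5/28.73 = 0.6787.
v₂/v₁ is just their ratio: 0.6787/0.4486 = 1.51.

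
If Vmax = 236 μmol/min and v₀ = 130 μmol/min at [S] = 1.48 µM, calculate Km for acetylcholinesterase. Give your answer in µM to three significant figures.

1.21 µM

v/Vmax = 130/236 = 0.5508 = [S]/(Km+[S]).
So Km + [S] = [S]/0.5508 = 2.687 µM, giving Km = 2.687 − 1.48 = 1.21 µM.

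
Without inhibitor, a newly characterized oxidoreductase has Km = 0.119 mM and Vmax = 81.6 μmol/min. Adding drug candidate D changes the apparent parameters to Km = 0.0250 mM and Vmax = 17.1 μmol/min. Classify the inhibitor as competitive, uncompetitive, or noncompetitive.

Both Km and Vmax decrease by the same factor (~4.76-fold) — characteristic of uncompetitive inhibition.

uncompetitive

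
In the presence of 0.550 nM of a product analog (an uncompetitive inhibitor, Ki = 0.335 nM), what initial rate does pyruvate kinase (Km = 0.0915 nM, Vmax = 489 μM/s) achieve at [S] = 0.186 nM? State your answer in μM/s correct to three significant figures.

156 μM/s

With α = 1 + [I]/Ki = 1 + 0.550/0.335 = 2.642, the uncompetitive rate law is v = (Vmax/α)·[S] / (Km/α + [S]).
v = (489/2.642)×0.186 / (0.0915/2.642 + 0.186) = 34.43/0.2206 = 156 μM/s.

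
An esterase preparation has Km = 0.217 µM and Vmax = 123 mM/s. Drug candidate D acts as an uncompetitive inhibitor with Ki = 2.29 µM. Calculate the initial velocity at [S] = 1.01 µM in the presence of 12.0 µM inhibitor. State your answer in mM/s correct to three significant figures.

α = 1 + [I]/Ki = 1 + 12.0/2.29 = 6.240.
For an uncompetitive inhibitor, both parameters are divided by α, giving Vmax/α and Km/α: Km,app = 0.0348 µM, Vmax,app = 19.7 mM/s.
v = Vmax,app·[S]/(Km,app + [S]) = 19.7 × 1.01/(0.0348 + 1.01) = 19.1 mM/s.

19.1 mM/s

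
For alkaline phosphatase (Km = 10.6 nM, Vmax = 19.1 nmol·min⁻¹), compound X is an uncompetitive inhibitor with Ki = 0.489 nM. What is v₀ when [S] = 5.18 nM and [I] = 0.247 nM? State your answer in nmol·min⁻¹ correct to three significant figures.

α = 1 + [I]/Ki = 1 + 0.247/0.489 = 1.505.
For an uncompetitive inhibitor, both parameters are divided by α, giving Vmax/α and Km/α: Km,app = 7.04 nM, Vmax,app = 12.7 nmol·min⁻¹.
v = Vmax,app·[S]/(Km,app + [S]) = 12.7 × 5.18/(7.04 + 5.18) = 5.38 nmol·min⁻¹.

5.38 nmol·min⁻¹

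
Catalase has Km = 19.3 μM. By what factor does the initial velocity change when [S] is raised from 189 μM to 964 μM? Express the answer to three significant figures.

Since Vmax cancels, v₂/v₁ = [S]₂(Km+[S]₁) / [S]₁(Km+[S]₂).
= 964×(19.3+189) / (189×(19.3+964)) = 200800/185800 = 1.08.

1.08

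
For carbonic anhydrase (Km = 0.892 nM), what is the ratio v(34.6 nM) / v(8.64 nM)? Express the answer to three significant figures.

The fractional saturations are [S]/(Km+[S]) = 8.64/9.532 = 0.9064 and 34.6/35.49 = 0.9749.
v₂/v₁ is just their ratio: 0.9749/0.9064 = 1.08.

1.08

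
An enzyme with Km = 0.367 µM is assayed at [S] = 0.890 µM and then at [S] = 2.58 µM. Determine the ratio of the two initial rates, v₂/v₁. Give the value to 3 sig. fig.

The fractional saturations are [S]/(Km+[S]) = 0.890/1.257 = 0.7080 and 2.58/2.947 = 0.8755.
v₂/v₁ is just their ratio: 0.8755/0.7080 = 1.24.

1.24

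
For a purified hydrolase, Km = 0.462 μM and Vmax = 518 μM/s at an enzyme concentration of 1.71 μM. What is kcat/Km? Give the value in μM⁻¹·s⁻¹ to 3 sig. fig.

656 μM⁻¹·s⁻¹

kcat = Vmax/[E]total = 518/1.71 = 303 s⁻¹.
kcat/Km = 303/0.462 = 656 μM⁻¹·s⁻¹.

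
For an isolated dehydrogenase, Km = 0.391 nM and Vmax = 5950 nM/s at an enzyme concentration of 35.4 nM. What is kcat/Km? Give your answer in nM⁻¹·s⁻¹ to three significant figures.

kcat = Vmax/[E]total = 5950/35.4 = 168 s⁻¹.
kcat/Km = 168/0.391 = 430 nM⁻¹·s⁻¹.

430 nM⁻¹·s⁻¹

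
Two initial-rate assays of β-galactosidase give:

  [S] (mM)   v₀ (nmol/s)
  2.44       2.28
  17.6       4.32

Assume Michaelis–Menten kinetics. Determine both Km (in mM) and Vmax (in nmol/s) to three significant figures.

Km = 2.96 mM; Vmax = 5.05 nmol/s

In reciprocal form, 1/v = (Km/Vmax)·(1/[S]) + 1/Vmax. The two points give (1/[S], 1/v) = (0.4098, 0.4386) and (0.05682, 0.2315).
Slope = (0.4386 − 0.2315)/(0.4098 − 0.05682) = 0.5867; intercept = 0.4386 − 0.5867×0.4098 = 0.1981.
Vmax = 1/intercept = 5.05 nmol/s; Km = slope × Vmax = 0.5867 × 5.05 = 2.96 mM.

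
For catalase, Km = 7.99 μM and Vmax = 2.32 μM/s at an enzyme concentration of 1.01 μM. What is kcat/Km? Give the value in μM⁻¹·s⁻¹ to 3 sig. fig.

0.287 μM⁻¹·s⁻¹

kcat = Vmax/[E]total = 2.32/1.01 = 2.30 s⁻¹.
kcat/Km = 2.30/7.99 = 0.287 μM⁻¹·s⁻¹.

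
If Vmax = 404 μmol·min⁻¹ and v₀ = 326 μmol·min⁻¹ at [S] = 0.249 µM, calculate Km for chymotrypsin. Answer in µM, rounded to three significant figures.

0.0596 µM

v/Vmax = 326/404 = 0.8069 = [S]/(Km+[S]).
So Km + [S] = [S]/0.8069 = 0.3086 µM, giving Km = 0.3086 − 0.249 = 0.0596 µM.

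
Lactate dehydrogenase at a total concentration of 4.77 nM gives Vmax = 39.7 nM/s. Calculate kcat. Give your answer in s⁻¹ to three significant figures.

8.32 s⁻¹

kcat = Vmax/[E]total = 39.7 nM/s / 4.77 nM = 8.32 s⁻¹.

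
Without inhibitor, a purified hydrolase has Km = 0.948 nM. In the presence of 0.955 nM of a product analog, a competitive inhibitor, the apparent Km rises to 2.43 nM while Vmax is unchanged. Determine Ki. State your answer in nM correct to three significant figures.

Competitive: Km,app = α·Km with α = 1 + [I]/Ki.
α = Km,app/Km = 2.43/0.948 = 2.563.
Since α = 1 + [I]/Ki, [I]/Ki = 2.563 − 1 = 1.563 and Ki = 0.955/1.563 = 0.611 nM.

0.611 nM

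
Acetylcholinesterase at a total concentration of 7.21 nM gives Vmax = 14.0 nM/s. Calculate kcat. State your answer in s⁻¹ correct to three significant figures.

1.94 s⁻¹

kcat = Vmax/[E]total = 14.0 nM/s / 7.21 nM = 1.94 s⁻¹.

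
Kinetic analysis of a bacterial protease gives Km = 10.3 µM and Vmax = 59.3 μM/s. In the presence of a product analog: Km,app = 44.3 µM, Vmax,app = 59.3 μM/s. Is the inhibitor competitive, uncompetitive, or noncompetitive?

competitive

Km increases (10.3 → 44.3 µM) while Vmax is unchanged — the hallmark of competitive inhibition.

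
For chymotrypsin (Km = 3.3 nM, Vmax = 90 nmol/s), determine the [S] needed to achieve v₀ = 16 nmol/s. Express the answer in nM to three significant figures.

Rearranging v = Vmax[S]/(Km+[S]) gives [S] = Km·v/(Vmax − v).
[S] = 3.3 × 16 / (90 − 16) = 52.80/74.00 = 0.714 nM.

0.714 nM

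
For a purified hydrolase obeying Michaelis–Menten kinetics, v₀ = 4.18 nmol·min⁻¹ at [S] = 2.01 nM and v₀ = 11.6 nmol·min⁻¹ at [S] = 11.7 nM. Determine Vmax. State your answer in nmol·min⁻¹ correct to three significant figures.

From v = Vmax[S]/(Km+[S]), each point gives Vmax = v(Km+[S])/[S].
Equating: 4.18(Km+2.01)/2.01 = 11.6(Km+11.7)/11.7.
2.080·Km + 4.18 = 0.9915·Km + 11.6, so (2.080 − 0.9915)·Km = 11.6 − 4.18.
Km = 7.420/1.088 = 6.82 nM; then Vmax = 4.18(6.82+2.01)/2.01 = 18.4 nmol·min⁻¹.

18.4 nmol·min⁻¹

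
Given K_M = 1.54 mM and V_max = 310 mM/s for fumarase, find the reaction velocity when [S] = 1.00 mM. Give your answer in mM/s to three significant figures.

v = Vmax·[S]/(Km + [S]) = 310 × 1.00 / (1.54 + 1.00)
  = 310.0 / 2.540 = 122 mM/s.

122 mM/s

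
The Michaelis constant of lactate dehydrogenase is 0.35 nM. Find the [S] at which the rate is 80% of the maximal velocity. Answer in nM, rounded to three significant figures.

1.40 nM

v/Vmax = [S]/(Km+[S]) = 0.8, so [S] = Km·0.8/(1 − 0.8) = 0.35 × 4.000.
[S] = 1.40 nM.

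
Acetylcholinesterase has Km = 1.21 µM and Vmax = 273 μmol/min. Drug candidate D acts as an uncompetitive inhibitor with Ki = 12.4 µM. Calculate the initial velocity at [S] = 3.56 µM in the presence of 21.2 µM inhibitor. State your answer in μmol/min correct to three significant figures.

With α = 1 + [I]/Ki = 1 + 21.2/12.4 = 2.710, the uncompetitive rate law is v = (Vmax/α)·[S] / (Km/α + [S]).
v = (273/2.710)×3.56 / (1.21/2.710 + 3.56) = 358.7/4.007 = 89.5 μmol/min.

89.5 μmol/min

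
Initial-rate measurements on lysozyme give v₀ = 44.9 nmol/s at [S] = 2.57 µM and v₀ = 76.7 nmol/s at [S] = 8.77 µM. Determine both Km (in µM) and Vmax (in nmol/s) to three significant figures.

In reciprocal form, 1/v = (Km/Vmax)·(1/[S]) + 1/Vmax. The two points give (1/[S], 1/v) = (0.3891, 0.02227) and (0.1140, 0.01304).
Slope = (0.02227 − 0.01304)/(0.3891 − 0.1140) = 0.03357; intercept = 0.02227 − 0.03357×0.3891 = 0.009210.
Vmax = 1/intercept = 109 nmol/s; Km = slope × Vmax = 0.03357 × 109 = 3.64 µM.

Km = 3.64 µM; Vmax = 109 nmol/s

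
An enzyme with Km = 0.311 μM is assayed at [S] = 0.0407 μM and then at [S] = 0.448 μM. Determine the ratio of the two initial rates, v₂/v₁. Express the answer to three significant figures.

5.10

The fractional saturations are [S]/(Km+[S]) = 0.0407/0.3517 = 0.1157 and 0.448/0.7590 = 0.5903.
v₂/v₁ is just their ratio: 0.5903/0.1157 = 5.10.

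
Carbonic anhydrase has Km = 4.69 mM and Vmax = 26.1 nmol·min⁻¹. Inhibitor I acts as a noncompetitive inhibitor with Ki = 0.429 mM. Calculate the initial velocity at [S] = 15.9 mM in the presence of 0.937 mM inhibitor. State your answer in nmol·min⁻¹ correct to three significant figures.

6.33 nmol·min⁻¹

α = 1 + [I]/Ki = 1 + 0.937/0.429 = 3.184.
For a noncompetitive inhibitor, Vmax is reduced to Vmax/α while Km is unchanged: Km,app = 4.69 mM, Vmax,app = 8.20 nmol·min⁻¹.
v = Vmax,app·[S]/(Km,app + [S]) = 8.20 × 15.9/(4.69 + 15.9) = 6.33 nmol·min⁻¹.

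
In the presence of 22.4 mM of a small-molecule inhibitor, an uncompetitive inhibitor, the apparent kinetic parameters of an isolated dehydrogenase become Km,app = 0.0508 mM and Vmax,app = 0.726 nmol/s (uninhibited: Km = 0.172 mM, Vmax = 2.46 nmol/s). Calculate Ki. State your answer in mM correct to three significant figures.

Uncompetitive: Vmax,app = Vmax/α (and Km,app = Km/α) with α = 1 + [I]/Ki.
α = Vmax/Vmax,app = 2.46/0.726 = 3.388.
Ki = [I]/(α − 1) = 22.4/2.388 = 9.38 mM.

9.38 mM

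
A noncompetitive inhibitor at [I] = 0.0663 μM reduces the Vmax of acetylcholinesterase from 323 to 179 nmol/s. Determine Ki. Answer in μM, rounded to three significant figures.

Noncompetitive: Vmax,app = Vmax/α with α = 1 + [I]/Ki.
α = Vmax/Vmax,app = 323/179 = 1.804.
Ki = [I]/(α − 1) = 0.0663/0.8045 = 0.0824 μM.

0.0824 μM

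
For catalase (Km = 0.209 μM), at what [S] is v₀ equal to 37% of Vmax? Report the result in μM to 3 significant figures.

0.123 μM

v/Vmax = [S]/(Km+[S]) = 0.37, so [S] = Km·0.37/(1 − 0.37) = 0.209 × 0.5873.
[S] = 0.123 μM.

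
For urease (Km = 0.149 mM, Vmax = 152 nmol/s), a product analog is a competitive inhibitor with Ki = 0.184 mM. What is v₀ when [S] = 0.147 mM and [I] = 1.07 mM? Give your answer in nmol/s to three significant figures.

With α = 1 + [I]/Ki = 1 + 1.07/0.184 = 6.815, the competitive rate law is v = Vmax[S] / (αKm + [S]).
v = 152×0.147 / (6.815×0.149 + 0.147) = 22.34/1.162 = 19.2 nmol/s.

19.2 nmol/s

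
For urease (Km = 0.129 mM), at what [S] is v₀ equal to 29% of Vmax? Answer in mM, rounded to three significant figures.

v/Vmax = [S]/(Km+[S]) = 0.29, so [S] = Km·0.29/(1 − 0.29) = 0.129 × 0.4085.
[S] = 0.0527 mM.

0.0527 mM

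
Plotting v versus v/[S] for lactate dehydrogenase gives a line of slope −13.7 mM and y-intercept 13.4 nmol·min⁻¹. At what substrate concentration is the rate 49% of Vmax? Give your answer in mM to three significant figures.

13.2 mM

The Eadie–Hofstee slope gives Km = 13.7 mM (slope = −Km).
v/Vmax = [S]/(Km+[S]) = 0.49 ⇒ [S] = Km·0.49/(1−0.49) = 13.7 × 0.9608 = 13.2 mM.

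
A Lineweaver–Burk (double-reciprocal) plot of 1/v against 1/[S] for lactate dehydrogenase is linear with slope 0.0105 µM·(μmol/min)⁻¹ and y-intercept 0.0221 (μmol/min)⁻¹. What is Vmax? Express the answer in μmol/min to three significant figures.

45.2 μmol/min

The y-intercept of a Lineweaver–Burk plot equals 1/Vmax, so Vmax = 1/0.0221 = 45.2 μmol/min.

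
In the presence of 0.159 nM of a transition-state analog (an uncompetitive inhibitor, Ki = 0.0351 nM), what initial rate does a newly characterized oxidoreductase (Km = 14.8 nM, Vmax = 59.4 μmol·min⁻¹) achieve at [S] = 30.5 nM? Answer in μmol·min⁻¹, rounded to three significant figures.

With α = 1 + [I]/Ki = 1 + 0.159/0.0351 = 5.530, the uncompetitive rate law is v = (Vmax/α)·[S] / (Km/α + [S]).
v = (59.4/5.530)×30.5 / (14.8/5.530 + 30.5) = 327.6/33.18 = 9.88 μmol·min⁻¹.

9.88 μmol·min⁻¹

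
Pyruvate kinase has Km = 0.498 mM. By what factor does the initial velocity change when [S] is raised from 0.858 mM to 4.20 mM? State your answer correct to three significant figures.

1.41

Since Vmax cancels, v₂/v₁ = [S]₂(Km+[S]₁) / [S]₁(Km+[S]₂).
= 4.20×(0.498+0.858) / (0.858×(0.498+4.20)) = 5.695/4.031 = 1.41.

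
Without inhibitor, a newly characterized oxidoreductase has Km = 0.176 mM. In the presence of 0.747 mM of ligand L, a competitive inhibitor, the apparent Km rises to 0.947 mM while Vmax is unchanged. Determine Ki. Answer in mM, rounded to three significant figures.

0.171 mM

Competitive: Km,app = α·Km with α = 1 + [I]/Ki.
α = Km,app/Km = 0.947/0.176 = 5.381.
Since α = 1 + [I]/Ki, [I]/Ki = 5.381 − 1 = 4.381 and Ki = 0.747/4.381 = 0.171 mM.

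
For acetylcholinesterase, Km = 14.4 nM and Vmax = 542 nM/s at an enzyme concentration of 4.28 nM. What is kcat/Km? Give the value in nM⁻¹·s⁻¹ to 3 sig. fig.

kcat = Vmax/[E]total = 542/4.28 = 127 s⁻¹.
kcat/Km = 127/14.4 = 8.79 nM⁻¹·s⁻¹.

8.79 nM⁻¹·s⁻¹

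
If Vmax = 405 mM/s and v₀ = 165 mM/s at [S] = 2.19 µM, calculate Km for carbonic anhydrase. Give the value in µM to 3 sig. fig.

3.19 µM

v/Vmax = 165/405 = 0.4074 = [S]/(Km+[S]).
So Km + [S] = [S]/0.4074 = 5.375 µM, giving Km = 5.375 − 2.19 = 3.19 µM.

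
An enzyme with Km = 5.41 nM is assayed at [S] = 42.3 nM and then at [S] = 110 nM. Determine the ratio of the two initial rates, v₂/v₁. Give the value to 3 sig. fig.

1.08

Since Vmax cancels, v₂/v₁ = [S]₂(Km+[S]₁) / [S]₁(Km+[S]₂).
= 110×(5.41+42.3) / (42.3×(5.41+110)) = 5248/4882 = 1.08.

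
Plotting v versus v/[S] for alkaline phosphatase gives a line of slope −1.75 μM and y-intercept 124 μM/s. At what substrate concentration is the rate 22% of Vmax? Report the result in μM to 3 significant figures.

0.494 μM

The Eadie–Hofstee slope gives Km = 1.75 μM (slope = −Km).
v/Vmax = [S]/(Km+[S]) = 0.22 ⇒ [S] = Km·0.22/(1−0.22) = 1.75 × 0.2821 = 0.494 μM.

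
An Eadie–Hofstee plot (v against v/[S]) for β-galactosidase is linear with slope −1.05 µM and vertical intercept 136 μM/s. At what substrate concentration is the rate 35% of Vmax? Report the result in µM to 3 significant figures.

The Eadie–Hofstee slope gives Km = 1.05 µM (slope = −Km).
v/Vmax = [S]/(Km+[S]) = 0.35 ⇒ [S] = Km·0.35/(1−0.35) = 1.05 × 0.5385 = 0.565 µM.

0.565 µM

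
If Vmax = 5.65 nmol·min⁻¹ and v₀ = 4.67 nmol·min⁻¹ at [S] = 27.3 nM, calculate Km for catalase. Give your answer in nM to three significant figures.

5.73 nM

From v = Vmax[S]/(Km+[S]), Km = [S](Vmax − v)/v.
Km = 27.3 × (5.65 − 4.67) / 4.67 = 26.75/4.67 = 5.73 nM.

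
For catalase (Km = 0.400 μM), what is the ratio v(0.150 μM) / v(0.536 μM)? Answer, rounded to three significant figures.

The fractional saturations are [S]/(Km+[S]) = 0.536/0.9360 = 0.5726 and 0.150/0.5500 = 0.2727.
v₂/v₁ is just their ratio: 0.2727/0.5726 = 0.476.

0.476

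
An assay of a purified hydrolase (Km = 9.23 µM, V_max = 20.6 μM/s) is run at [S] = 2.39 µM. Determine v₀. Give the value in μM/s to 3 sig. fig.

4.24 μM/s

v = Vmax·[S]/(Km + [S]) = 20.6 × 2.39 / (9.23 + 2.39)
  = 49.23 / 11.62 = 4.24 μM/s.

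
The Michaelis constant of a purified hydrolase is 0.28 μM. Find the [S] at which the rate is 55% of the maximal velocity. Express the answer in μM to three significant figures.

0.342 μM

v/Vmax = [S]/(Km+[S]) = 0.55, so [S] = Km·0.55/(1 − 0.55) = 0.28 × 1.222.
[S] = 0.342 μM.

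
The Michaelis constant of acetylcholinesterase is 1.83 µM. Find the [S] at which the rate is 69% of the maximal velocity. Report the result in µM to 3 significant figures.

v/Vmax = [S]/(Km+[S]) = 0.69, so [S] = Km·0.69/(1 − 0.69) = 1.83 × 2.226.
[S] = 4.07 µM.

4.07 µM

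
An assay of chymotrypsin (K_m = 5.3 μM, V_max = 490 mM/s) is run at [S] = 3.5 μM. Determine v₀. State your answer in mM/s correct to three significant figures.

195 mM/s

[S]/(Km+[S]) = 3.5/8.800 = 0.3977, the fractional saturation.
v = 0.3977 × Vmax = 0.3977 × 490 = 195 mM/s.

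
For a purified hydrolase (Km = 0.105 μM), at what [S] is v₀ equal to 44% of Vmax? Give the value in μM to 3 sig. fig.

v/Vmax = [S]/(Km+[S]) = 0.44, so [S] = Km·0.44/(1 − 0.44) = 0.105 × 0.7857.
[S] = 0.0825 μM.

0.0825 μM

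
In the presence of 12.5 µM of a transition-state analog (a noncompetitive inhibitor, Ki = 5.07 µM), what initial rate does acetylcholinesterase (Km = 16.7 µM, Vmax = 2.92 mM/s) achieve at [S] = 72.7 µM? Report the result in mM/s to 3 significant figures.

0.685 mM/s

With α = 1 + [I]/Ki = 1 + 12.5/5.07 = 3.465, the noncompetitive rate law is v = (Vmax/α)·[S] / (Km + [S]).
v = (2.92/3.465)×72.7 / (16.7 + 72.7) = 61.26/89.40 = 0.685 mM/s.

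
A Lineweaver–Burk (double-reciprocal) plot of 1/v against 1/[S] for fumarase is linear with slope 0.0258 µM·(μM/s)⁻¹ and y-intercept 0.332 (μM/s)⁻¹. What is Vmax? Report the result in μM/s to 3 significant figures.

3.01 μM/s

The y-intercept of a Lineweaver–Burk plot equals 1/Vmax, so Vmax = 1/0.332 = 3.01 μM/s.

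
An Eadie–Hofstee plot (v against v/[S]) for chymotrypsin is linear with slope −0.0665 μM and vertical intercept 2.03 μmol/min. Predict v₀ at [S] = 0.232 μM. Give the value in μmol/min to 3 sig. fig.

In the Eadie–Hofstee form v = Vmax − Km·(v/[S]), the slope is −Km and the intercept is Vmax, so Km = 0.0665 μM and Vmax = 2.03 μmol/min.
v = 2.03 × 0.232/(0.0665 + 0.232) = 1.58 μmol/min.

1.58 μmol/min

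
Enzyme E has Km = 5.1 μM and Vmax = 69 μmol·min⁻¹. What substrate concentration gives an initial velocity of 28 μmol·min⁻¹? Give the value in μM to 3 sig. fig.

3.48 μM

Rearranging v = Vmax[S]/(Km+[S]) gives [S] = Km·v/(Vmax − v).
[S] = 5.1 × 28 / (69 − 28) = 142.8/41.00 = 3.48 μM.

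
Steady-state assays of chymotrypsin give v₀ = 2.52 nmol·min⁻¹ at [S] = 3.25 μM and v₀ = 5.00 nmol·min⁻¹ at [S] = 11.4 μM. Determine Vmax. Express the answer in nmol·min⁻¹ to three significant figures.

In reciprocal form, 1/v = (Km/Vmax)·(1/[S]) + 1/Vmax. The two points give (1/[S], 1/v) = (0.3077, 0.3968) and (0.08772, 0.2000).
Slope = (0.3968 − 0.2000)/(0.3077 − 0.08772) = 0.8948; intercept = 0.3968 − 0.8948×0.3077 = 0.1215.
Vmax = 1/intercept = 8.23 nmol·min⁻¹; Km = slope × Vmax = 0.8948 × 8.23 = 7.36 μM.

8.23 nmol·min⁻¹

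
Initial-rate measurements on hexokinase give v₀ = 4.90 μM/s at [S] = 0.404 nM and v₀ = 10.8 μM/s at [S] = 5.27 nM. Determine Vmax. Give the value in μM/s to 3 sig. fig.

12.0 μM/s

In reciprocal form, 1/v = (Km/Vmax)·(1/[S]) + 1/Vmax. The two points give (1/[S], 1/v) = (2.475, 0.2041) and (0.1898, 0.09259).
Slope = (0.2041 − 0.09259)/(2.475 − 0.1898) = 0.04878; intercept = 0.2041 − 0.04878×2.475 = 0.08334.
Vmax = 1/intercept = 12.0 μM/s; Km = slope × Vmax = 0.04878 × 12.0 = 0.585 nM.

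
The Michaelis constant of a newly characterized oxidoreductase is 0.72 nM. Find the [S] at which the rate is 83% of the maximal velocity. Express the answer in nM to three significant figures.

v/Vmax = [S]/(Km+[S]) = 0.83, so [S] = Km·0.83/(1 − 0.83) = 0.72 × 4.882.
[S] = 3.52 nM.

3.52 nM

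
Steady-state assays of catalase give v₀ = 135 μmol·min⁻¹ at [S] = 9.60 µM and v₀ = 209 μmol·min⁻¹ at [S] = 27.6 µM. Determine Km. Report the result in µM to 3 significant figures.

In reciprocal form, 1/v = (Km/Vmax)·(1/[S]) + 1/Vmax. The two points give (1/[S], 1/v) = (0.1042, 0.007407) and (0.03623, 0.004785).
Slope = (0.007407 − 0.004785)/(0.1042 − 0.03623) = 0.03861; intercept = 0.007407 − 0.03861×0.1042 = 0.003386.
Vmax = 1/intercept = 295 μmol·min⁻¹; Km = slope × Vmax = 0.03861 × 295 = 11.4 µM.

11.4 µM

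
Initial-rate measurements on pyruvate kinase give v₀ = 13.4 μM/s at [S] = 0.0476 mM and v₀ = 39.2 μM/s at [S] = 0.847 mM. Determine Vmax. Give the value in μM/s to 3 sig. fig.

44.3 μM/s

From v = Vmax[S]/(Km+[S]), each point gives Vmax = v(Km+[S])/[S].
Equating: 13.4(Km+0.0476)/0.0476 = 39.2(Km+0.847)/0.847.
281.5·Km + 13.4 = 46.28·Km + 39.2, so (281.5 − 46.28)·Km = 39.2 − 13.4.
Km = 25.80/235.2 = 0.110 mM; then Vmax = 13.4(0.110+0.0476)/0.0476 = 44.3 μM/s.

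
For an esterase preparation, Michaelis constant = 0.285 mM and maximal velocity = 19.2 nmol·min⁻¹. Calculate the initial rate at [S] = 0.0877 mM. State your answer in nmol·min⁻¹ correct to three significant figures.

[S]/(Km+[S]) = 0.0877/0.3727 = 0.2353, the fractional saturation.
v = 0.2353 × Vmax = 0.2353 × 19.2 = 4.52 nmol·min⁻¹.

4.52 nmol·min⁻¹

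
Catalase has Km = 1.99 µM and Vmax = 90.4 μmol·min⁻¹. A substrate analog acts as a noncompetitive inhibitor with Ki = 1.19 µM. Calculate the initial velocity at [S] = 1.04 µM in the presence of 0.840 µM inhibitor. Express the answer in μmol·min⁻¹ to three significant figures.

With α = 1 + [I]/Ki = 1 + 0.840/1.19 = 1.706, the noncompetitive rate law is v = (Vmax/α)·[S] / (Km + [S]).
v = (90.4/1.706)×1.04 / (1.99 + 1.04) = 55.11/3.030 = 18.2 μmol·min⁻¹.

18.2 μmol·min⁻¹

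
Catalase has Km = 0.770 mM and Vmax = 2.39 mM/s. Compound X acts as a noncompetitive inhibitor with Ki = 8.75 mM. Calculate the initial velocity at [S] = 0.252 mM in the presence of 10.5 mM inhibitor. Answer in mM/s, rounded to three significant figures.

0.268 mM/s

With α = 1 + [I]/Ki = 1 + 10.5/8.75 = 2.200, the noncompetitive rate law is v = (Vmax/α)·[S] / (Km + [S]).
v = (2.39/2.200)×0.252 / (0.770 + 0.252) = 0.2738/1.022 = 0.268 mM/s.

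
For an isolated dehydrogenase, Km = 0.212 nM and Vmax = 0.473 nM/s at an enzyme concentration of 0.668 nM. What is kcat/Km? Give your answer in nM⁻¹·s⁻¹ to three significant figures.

3.34 nM⁻¹·s⁻¹

kcat = Vmax/[E]total = 0.473/0.668 = 0.708 s⁻¹.
kcat/Km = 0.708/0.212 = 3.34 nM⁻¹·s⁻¹.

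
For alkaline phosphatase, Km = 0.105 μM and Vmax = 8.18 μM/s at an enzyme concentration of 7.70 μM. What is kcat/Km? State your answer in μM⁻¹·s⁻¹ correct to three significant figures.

10.1 μM⁻¹·s⁻¹

kcat = Vmax/[E]total = 8.18/7.70 = 1.06 s⁻¹.
kcat/Km = 1.06/0.105 = 10.1 μM⁻¹·s⁻¹.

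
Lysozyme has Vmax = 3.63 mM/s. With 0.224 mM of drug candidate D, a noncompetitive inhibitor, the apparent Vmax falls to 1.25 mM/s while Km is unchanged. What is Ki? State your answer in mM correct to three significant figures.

0.118 mM

Noncompetitive: Vmax,app = Vmax/α with α = 1 + [I]/Ki.
α = Vmax/Vmax,app = 3.63/1.25 = 2.904.
Since α = 1 + [I]/Ki, [I]/Ki = 2.904 − 1 = 1.904 and Ki = 0.224/1.904 = 0.118 mM.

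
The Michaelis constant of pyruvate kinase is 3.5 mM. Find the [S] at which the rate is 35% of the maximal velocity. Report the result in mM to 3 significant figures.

1.88 mM

v/Vmax = [S]/(Km+[S]) = 0.35, so [S] = Km·0.35/(1 − 0.35) = 3.5 × 0.5385.
[S] = 1.88 mM.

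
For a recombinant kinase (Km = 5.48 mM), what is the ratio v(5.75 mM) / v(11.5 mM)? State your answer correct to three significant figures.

0.756

The fractional saturations are [S]/(Km+[S]) = 11.5/16.98 = 0.6773 and 5.75/11.23 = 0.5120.
v₂/v₁ is just their ratio: 0.5120/0.6773 = 0.756.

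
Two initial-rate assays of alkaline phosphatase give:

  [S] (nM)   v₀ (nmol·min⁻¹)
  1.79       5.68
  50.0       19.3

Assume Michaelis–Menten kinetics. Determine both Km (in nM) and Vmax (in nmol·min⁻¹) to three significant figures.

Km = 4.89 nM; Vmax = 21.2 nmol·min⁻¹

From v = Vmax[S]/(Km+[S]), each point gives Vmax = v(Km+[S])/[S].
Equating: 5.68(Km+1.79)/1.79 = 19.3(Km+50.0)/50.0.
3.173·Km + 5.68 = 0.3860·Km + 19.3, so (3.173 − 0.3860)·Km = 19.3 − 5.68.
Km = 13.62/2.787 = 4.89 nM; then Vmax = 5.68(4.89+1.79)/1.79 = 21.2 nmol·min⁻¹.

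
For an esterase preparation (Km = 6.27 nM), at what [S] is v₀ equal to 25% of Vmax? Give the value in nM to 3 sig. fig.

2.09 nM

v/Vmax = [S]/(Km+[S]) = 0.25, so [S] = Km·0.25/(1 − 0.25) = 6.27 × 0.3333.
[S] = 2.09 nM.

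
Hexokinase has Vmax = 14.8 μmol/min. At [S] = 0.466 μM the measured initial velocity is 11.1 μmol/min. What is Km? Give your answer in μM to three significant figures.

From v = Vmax[S]/(Km+[S]), Km = [S](Vmax − v)/v.
Km = 0.466 × (14.8 − 11.1) / 11.1 = 1.724/11.1 = 0.155 μM.

0.155 μM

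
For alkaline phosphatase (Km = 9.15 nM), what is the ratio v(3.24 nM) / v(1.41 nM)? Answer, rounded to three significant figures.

The fractional saturations are [S]/(Km+[S]) = 1.41/10.56 = 0.1335 and 3.24/12.39 = 0.2615.
v₂/v₁ is just their ratio: 0.2615/0.1335 = 1.96.

1.96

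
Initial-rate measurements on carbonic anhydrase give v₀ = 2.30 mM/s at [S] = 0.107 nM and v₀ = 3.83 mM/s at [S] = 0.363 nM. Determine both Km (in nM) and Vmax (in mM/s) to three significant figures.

In reciprocal form, 1/v = (Km/Vmax)·(1/[S]) + 1/Vmax. The two points give (1/[S], 1/v) = (9.346, 0.4348) and (2.755, 0.2611).
Slope = (0.4348 − 0.2611)/(9.346 − 2.755) = 0.02635; intercept = 0.4348 − 0.02635×9.346 = 0.1885.
Vmax = 1/intercept = 5.31 mM/s; Km = slope × Vmax = 0.02635 × 5.31 = 0.140 nM.

Km = 0.140 nM; Vmax = 5.31 mM/s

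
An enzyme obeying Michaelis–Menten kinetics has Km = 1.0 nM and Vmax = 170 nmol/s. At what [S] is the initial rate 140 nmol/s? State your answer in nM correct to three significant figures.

The required fractional saturation is v/Vmax = 140/170 = 0.8235.
Then [S]/(Km+[S]) = 0.8235 ⇒ [S] = 1.0 × 0.8235/(1 − 0.8235) = 4.67 nM.

4.67 nM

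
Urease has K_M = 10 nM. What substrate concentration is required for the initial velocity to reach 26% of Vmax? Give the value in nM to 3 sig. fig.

3.51 nM

v/Vmax = [S]/(Km+[S]) = 0.26, so [S] = Km·0.26/(1 − 0.26) = 10 × 0.3514.
[S] = 3.51 nM.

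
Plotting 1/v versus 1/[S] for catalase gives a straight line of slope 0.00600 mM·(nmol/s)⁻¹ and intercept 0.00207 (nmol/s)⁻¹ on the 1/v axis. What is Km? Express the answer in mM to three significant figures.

y-intercept = 1/Vmax ⇒ Vmax = 483 nmol/s; slope = Km/Vmax ⇒ Km = slope × Vmax.
Km = 0.00600 × 483 = 2.90 mM.

2.90 mM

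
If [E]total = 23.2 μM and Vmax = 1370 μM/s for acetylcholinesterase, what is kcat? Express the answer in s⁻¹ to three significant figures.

59.1 s⁻¹

kcat = Vmax/[E]total = 1370 μM/s / 23.2 μM = 59.1 s⁻¹.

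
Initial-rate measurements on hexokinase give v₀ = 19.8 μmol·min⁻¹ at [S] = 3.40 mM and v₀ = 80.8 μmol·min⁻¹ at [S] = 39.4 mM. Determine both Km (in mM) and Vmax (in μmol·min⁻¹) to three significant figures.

From v = Vmax[S]/(Km+[S]), each point gives Vmax = v(Km+[S])/[S].
Equating: 19.8(Km+3.40)/3.40 = 80.8(Km+39.4)/39.4.
5.824·Km + 19.8 = 2.051·Km + 80.8, so (5.824 − 2.051)·Km = 80.8 − 19.8.
Km = 61.00/3.773 = 16.2 mM; then Vmax = 19.8(16.2+3.40)/3.40 = 114 μmol·min⁻¹.

Km = 16.2 mM; Vmax = 114 μmol·min⁻¹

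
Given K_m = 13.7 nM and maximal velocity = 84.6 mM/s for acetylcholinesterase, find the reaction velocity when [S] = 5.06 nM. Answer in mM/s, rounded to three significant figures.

v = Vmax·[S]/(Km + [S]) = 84.6 × 5.06 / (13.7 + 5.06)
  = 428.1 / 18.76 = 22.8 mM/s.

22.8 mM/s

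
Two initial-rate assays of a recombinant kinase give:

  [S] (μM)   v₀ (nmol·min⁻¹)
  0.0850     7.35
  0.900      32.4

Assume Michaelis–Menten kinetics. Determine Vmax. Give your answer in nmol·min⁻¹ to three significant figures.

50.3 nmol·min⁻¹

From v = Vmax[S]/(Km+[S]), each point gives Vmax = v(Km+[S])/[S].
Equating: 7.35(Km+0.0850)/0.0850 = 32.4(Km+0.900)/0.900.
86.47·Km + 7.35 = 36.00·Km + 32.4, so (86.47 − 36.00)·Km = 32.4 − 7.35.
Km = 25.05/50.47 = 0.496 μM; then Vmax = 7.35(0.496+0.0850)/0.0850 = 50.3 nmol·min⁻¹.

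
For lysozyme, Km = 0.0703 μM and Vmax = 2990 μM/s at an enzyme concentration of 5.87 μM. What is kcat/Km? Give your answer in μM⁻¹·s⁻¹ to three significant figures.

kcat = Vmax/[E]total = 2990/5.87 = 509 s⁻¹.
kcat/Km = 509/0.0703 = 7250 μM⁻¹·s⁻¹.

7250 μM⁻¹·s⁻¹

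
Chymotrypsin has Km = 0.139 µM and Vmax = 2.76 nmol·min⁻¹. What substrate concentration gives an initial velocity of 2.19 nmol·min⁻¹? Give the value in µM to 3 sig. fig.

0.534 µM

The required fractional saturation is v/Vmax = 2.19/2.76 = 0.7935.
Then [S]/(Km+[S]) = 0.7935 ⇒ [S] = 0.139 × 0.7935/(1 − 0.7935) = 0.534 µM.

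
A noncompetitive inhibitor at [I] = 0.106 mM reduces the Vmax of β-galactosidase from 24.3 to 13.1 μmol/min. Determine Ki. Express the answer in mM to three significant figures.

0.124 mM

Noncompetitive: Vmax,app = Vmax/α with α = 1 + [I]/Ki.
α = Vmax/Vmax,app = 24.3/13.1 = 1.855.
Ki = [I]/(α − 1) = 0.106/0.8550 = 0.124 mM.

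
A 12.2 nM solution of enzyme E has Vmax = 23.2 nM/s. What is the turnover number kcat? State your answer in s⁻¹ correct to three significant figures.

kcat = Vmax/[E]total = 23.2 nM/s / 12.2 nM = 1.90 s⁻¹.

1.90 s⁻¹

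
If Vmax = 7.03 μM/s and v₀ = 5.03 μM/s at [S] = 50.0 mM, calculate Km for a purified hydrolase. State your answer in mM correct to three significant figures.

v/Vmax = 5.03/7.03 = 0.7155 = [S]/(Km+[S]).
So Km + [S] = [S]/0.7155 = 69.88 mM, giving Km = 69.88 − 50.0 = 19.9 mM.

19.9 mM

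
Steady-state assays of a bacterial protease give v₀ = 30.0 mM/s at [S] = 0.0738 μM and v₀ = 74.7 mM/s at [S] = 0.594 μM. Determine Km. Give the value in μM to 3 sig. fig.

In reciprocal form, 1/v = (Km/Vmax)·(1/[S]) + 1/Vmax. The two points give (1/[S], 1/v) = (13.55, 0.03333) and (1.684, 0.01339).
Slope = (0.03333 − 0.01339)/(13.55 − 1.684) = 0.001681; intercept = 0.03333 − 0.001681×13.55 = 0.01056.
Vmax = 1/intercept = 94.7 mM/s; Km = slope × Vmax = 0.001681 × 94.7 = 0.159 μM.

0.159 μM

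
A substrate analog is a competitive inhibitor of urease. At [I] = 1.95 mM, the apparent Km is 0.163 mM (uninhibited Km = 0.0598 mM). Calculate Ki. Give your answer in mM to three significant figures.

1.13 mM

Competitive: Km,app = α·Km with α = 1 + [I]/Ki.
α = Km,app/Km = 0.163/0.0598 = 2.726.
Ki = [I]/(α − 1) = 1.95/1.726 = 1.13 mM.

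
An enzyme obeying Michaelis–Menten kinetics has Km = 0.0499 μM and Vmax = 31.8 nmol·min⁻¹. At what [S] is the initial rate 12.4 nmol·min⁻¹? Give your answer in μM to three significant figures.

The required fractional saturation is v/Vmax = 12.4/31.8 = 0.3899.
Then [S]/(Km+[S]) = 0.3899 ⇒ [S] = 0.0499 × 0.3899/(1 − 0.3899) = 0.0319 μM.

0.0319 μM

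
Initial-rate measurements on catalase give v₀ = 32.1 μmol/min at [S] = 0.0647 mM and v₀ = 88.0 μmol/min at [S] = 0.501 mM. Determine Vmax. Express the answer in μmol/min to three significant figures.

From v = Vmax[S]/(Km+[S]), each point gives Vmax = v(Km+[S])/[S].
Equating: 32.1(Km+0.0647)/0.0647 = 88.0(Km+0.501)/0.501.
496.1·Km + 32.1 = 175.6·Km + 88.0, so (496.1 − 175.6)·Km = 88.0 − 32.1.
Km = 55.90/320.5 = 0.174 mM; then Vmax = 32.1(0.174+0.0647)/0.0647 = 119 μmol/min.

119 μmol/min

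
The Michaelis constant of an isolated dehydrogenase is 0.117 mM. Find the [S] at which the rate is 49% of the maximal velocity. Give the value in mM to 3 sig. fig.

v/Vmax = [S]/(Km+[S]) = 0.49, so [S] = Km·0.49/(1 − 0.49) = 0.117 × 0.9608.
[S] = 0.112 mM.

0.112 mM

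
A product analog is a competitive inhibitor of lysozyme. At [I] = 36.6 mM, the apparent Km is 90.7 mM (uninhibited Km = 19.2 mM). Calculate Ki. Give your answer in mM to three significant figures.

Competitive: Km,app = α·Km with α = 1 + [I]/Ki.
α = Km,app/Km = 90.7/19.2 = 4.724.
Ki = [I]/(α − 1) = 36.6/3.724 = 9.83 mM.

9.83 mM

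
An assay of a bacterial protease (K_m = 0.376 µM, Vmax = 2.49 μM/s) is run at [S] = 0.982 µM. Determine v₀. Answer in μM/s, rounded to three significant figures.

1.80 μM/s

[S]/(Km+[S]) = 0.982/1.358 = 0.7231, the fractional saturation.
v = 0.7231 × Vmax = 0.7231 × 2.49 = 1.80 μM/s.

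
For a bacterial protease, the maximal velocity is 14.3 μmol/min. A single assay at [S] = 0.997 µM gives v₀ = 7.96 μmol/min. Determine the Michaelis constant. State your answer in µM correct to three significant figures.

v/Vmax = 7.96/14.3 = 0.5566 = [S]/(Km+[S]).
So Km + [S] = [S]/0.5566 = 1.791 µM, giving Km = 1.791 − 0.997 = 0.794 µM.

0.794 µM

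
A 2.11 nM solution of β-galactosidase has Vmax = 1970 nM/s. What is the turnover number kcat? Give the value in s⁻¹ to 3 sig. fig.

kcat = Vmax/[E]total = 1970 nM/s / 2.11 nM = 934 s⁻¹.

934 s⁻¹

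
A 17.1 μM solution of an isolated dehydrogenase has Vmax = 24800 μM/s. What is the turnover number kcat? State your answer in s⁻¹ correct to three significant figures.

1450 s⁻¹

kcat = Vmax/[E]total = 24800 μM/s / 17.1 μM = 1450 s⁻¹.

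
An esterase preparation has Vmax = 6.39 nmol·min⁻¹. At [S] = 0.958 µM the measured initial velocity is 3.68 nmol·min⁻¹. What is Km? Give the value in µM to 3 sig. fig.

v/Vmax = 3.68/6.39 = 0.5759 = [S]/(Km+[S]).
So Km + [S] = [S]/0.5759 = 1.663 µM, giving Km = 1.663 − 0.958 = 0.705 µM.

0.705 µM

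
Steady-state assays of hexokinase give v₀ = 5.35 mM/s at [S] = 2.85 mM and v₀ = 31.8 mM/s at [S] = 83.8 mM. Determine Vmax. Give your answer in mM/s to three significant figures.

In reciprocal form, 1/v = (Km/Vmax)·(1/[S]) + 1/Vmax. The two points give (1/[S], 1/v) = (0.3509, 0.1869) and (0.01193, 0.03145).
Slope = (0.1869 − 0.03145)/(0.3509 − 0.01193) = 0.4587; intercept = 0.1869 − 0.4587×0.3509 = 0.02597.
Vmax = 1/intercept = 38.5 mM/s; Km = slope × Vmax = 0.4587 × 38.5 = 17.7 mM.

38.5 mM/s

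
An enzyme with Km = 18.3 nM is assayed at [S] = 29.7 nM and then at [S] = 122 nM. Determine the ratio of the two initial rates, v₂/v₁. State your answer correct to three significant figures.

Since Vmax cancels, v₂/v₁ = [S]₂(Km+[S]₁) / [S]₁(Km+[S]₂).
= 122×(18.3+29.7) / (29.7×(18.3+122)) = 5856/4167 = 1.41.

1.41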